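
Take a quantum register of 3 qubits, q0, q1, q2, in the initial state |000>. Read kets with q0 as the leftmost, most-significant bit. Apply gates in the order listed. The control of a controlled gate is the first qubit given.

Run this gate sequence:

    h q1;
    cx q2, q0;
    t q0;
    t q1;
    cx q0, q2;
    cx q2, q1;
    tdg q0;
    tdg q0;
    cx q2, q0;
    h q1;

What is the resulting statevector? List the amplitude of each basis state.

The resulting statevector has amplitude 1/2 + exp(I*pi/4)/2 on |000>, 1/2 - exp(I*pi/4)/2 on |010>, and 0 on every other basis state.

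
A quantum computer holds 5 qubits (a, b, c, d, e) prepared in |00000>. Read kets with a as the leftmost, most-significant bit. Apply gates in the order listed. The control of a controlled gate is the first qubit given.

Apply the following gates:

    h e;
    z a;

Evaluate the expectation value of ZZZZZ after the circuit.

The observable ZZZZZ averages to 0.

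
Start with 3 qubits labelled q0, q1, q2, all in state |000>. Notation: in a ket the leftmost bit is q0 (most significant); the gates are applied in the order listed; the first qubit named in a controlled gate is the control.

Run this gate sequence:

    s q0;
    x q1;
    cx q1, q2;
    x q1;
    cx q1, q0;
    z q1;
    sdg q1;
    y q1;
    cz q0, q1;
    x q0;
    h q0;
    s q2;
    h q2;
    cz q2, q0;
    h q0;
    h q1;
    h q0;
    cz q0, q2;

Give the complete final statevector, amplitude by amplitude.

The final amplitudes are -sqrt(2)/4 on |000>, sqrt(2)/4 on |001>, sqrt(2)/4 on |010>, -sqrt(2)/4 on |011>, sqrt(2)/4 on |100>, -sqrt(2)/4 on |101>, -sqrt(2)/4 on |110>, sqrt(2)/4 on |111>.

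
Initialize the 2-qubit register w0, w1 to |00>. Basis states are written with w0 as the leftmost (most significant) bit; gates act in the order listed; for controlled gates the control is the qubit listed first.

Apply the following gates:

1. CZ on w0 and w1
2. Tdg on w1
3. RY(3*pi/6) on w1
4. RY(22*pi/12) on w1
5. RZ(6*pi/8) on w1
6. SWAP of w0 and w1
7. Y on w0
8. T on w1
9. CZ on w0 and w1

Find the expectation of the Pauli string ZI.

The expectation value of ZI is -1/2.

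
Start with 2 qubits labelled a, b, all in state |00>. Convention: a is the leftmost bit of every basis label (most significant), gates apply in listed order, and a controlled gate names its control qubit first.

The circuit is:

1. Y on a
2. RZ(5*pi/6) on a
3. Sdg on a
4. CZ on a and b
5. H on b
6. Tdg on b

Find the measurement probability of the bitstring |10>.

A full measurement returns |10> with probability 1/2.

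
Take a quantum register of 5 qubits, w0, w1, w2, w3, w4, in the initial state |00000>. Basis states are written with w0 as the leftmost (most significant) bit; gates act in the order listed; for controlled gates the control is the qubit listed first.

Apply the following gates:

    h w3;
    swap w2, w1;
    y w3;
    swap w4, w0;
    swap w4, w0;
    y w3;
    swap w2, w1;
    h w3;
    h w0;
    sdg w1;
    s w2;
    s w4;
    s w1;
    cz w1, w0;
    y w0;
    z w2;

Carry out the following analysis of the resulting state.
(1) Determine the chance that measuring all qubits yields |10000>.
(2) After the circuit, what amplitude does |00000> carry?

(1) The probability of measuring |10000> is 1/2.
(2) The amplitude on |00000> is -sqrt(2)*I/2.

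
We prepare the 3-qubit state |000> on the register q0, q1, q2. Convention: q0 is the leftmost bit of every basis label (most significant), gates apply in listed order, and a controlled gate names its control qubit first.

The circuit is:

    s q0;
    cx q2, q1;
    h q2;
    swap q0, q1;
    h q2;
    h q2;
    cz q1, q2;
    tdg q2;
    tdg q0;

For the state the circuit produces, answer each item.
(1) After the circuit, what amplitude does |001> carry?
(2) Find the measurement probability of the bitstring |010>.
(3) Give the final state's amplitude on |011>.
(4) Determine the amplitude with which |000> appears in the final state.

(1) The final state's coefficient on |001> equals -sqrt(2)*exp(3*I*pi/4)/2. Key observation: gates 5-6 undo each other exactly, leaving only the rest of the circuit to track.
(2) The probability of measuring |010> is 0.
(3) |011> carries amplitude 0 in the final state.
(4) The final state's coefficient on |000> equals sqrt(2)/2.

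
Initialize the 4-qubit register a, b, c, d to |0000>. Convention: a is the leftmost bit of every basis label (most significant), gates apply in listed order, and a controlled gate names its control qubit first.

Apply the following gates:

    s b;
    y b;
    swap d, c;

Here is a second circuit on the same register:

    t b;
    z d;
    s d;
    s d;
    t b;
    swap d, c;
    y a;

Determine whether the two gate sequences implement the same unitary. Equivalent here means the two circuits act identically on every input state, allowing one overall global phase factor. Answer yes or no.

No: there is an input state on which the two circuits produce genuinely different outputs (not merely differing by a phase).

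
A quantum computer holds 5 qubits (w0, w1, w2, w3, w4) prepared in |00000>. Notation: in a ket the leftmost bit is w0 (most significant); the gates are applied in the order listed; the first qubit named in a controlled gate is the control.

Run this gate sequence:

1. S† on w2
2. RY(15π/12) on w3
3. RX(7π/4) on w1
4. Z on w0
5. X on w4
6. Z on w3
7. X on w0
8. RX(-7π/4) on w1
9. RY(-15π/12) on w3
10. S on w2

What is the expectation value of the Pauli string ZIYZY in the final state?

In the final state, ZIYZY has expectation 0.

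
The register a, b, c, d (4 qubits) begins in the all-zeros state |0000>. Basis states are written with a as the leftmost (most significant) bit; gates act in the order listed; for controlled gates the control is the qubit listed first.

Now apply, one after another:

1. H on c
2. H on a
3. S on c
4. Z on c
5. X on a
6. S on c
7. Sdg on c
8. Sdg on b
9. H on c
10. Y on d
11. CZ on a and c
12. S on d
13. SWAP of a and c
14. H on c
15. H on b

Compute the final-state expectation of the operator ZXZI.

The expectation value of ZXZI is 1. Key observation: the block from step 6 through step 7 cancels to the identity and can be dropped.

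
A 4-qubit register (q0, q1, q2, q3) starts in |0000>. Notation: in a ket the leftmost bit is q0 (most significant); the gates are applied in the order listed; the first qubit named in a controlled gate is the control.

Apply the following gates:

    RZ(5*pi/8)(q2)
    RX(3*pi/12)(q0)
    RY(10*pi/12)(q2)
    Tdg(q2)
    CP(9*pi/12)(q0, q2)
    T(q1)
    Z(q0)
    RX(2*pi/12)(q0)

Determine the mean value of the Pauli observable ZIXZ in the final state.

In the final state, ZIXZ has expectation 1/16 + sqrt(3)/16 + sqrt(6)/16.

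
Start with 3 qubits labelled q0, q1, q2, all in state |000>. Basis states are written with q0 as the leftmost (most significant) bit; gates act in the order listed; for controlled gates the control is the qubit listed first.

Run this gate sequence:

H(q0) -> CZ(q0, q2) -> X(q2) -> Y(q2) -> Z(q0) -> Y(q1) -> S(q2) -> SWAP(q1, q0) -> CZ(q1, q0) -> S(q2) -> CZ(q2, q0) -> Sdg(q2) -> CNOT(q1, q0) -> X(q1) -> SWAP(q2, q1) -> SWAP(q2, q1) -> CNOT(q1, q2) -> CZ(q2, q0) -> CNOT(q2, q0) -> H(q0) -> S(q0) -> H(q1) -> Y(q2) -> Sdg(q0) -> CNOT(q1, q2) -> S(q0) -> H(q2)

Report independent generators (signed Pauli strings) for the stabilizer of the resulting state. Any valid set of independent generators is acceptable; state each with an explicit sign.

The stabilizer group can be generated by +YII, +IXX, +IZZ, among other valid generating sets.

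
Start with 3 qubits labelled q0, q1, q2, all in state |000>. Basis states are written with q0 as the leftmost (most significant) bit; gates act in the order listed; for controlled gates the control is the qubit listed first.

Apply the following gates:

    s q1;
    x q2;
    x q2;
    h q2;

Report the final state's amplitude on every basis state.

The resulting statevector has amplitude sqrt(2)/2 on |000>, sqrt(2)/2 on |001>, and 0 on every other basis state.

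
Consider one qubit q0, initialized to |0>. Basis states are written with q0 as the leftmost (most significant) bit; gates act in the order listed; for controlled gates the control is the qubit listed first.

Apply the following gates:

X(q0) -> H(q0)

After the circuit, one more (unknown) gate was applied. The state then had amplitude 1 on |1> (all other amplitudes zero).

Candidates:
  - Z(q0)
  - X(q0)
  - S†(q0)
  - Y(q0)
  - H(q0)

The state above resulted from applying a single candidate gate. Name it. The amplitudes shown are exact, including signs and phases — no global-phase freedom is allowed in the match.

It was H(q0) that produced the state shown.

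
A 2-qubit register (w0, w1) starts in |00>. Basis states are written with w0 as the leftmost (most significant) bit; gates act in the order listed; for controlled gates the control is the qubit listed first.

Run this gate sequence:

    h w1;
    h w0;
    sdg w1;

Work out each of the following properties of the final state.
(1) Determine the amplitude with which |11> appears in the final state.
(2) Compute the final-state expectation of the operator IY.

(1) The amplitude on |11> is -I/2.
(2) The observable IY averages to -1.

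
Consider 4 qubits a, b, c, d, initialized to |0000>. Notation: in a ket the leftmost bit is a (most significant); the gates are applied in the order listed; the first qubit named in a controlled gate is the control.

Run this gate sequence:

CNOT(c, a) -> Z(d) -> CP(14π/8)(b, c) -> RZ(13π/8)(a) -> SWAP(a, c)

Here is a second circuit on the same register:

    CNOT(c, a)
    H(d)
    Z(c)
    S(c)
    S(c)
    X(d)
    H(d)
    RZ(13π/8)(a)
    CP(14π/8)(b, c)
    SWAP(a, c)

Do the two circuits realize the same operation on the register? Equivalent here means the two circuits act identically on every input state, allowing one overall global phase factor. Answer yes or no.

Yes — the two circuits implement the same unitary up to a global phase.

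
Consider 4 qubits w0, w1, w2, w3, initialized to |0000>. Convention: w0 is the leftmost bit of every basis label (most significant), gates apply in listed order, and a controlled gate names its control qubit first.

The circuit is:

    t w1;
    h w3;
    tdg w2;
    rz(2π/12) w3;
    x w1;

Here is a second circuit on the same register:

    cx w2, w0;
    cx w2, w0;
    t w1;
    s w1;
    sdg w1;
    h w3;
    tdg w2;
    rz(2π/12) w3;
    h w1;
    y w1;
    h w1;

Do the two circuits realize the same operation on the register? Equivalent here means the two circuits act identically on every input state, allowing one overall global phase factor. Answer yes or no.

No: there is an input state on which the two circuits produce genuinely different outputs (not merely differing by a phase).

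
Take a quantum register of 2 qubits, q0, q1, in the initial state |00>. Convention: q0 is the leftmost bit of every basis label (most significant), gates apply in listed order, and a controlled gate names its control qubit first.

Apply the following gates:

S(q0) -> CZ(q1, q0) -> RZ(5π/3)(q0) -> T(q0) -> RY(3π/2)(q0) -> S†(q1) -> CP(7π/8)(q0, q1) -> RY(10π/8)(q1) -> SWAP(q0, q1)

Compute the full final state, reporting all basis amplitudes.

The final amplitudes are -sqrt(4 - 2*sqrt(2))*exp(I*pi/6)/4 on |00>, sqrt(4 - 2*sqrt(2))*exp(I*pi/6)/4 on |01>, sqrt(2*sqrt(2) + 4)*exp(I*pi/6)/4 on |10>, -sqrt(2*sqrt(2) + 4)*exp(I*pi/6)/4 on |11>.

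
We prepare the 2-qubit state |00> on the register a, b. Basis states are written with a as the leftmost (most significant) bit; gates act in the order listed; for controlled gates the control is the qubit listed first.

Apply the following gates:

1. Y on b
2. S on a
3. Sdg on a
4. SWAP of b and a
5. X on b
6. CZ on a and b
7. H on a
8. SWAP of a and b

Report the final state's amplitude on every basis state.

The resulting statevector has amplitude 0 on |00>, 0 on |01>, -sqrt(2)*I/2 on |10>, sqrt(2)*I/2 on |11>.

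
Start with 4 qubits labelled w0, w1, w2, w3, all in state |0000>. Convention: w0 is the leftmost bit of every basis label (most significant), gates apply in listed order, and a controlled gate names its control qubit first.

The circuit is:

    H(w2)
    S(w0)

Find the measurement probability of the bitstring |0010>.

The probability of measuring |0010> is 1/2.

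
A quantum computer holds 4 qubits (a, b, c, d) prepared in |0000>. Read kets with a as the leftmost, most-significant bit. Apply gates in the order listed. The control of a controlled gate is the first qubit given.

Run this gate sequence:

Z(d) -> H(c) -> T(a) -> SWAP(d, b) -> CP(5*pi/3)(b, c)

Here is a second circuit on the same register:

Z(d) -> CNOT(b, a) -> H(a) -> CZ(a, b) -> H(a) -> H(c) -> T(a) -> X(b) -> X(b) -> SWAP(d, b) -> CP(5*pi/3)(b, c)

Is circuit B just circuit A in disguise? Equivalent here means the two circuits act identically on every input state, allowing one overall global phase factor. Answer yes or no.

Yes: on every input state the two circuits agree up to one overall phase factor.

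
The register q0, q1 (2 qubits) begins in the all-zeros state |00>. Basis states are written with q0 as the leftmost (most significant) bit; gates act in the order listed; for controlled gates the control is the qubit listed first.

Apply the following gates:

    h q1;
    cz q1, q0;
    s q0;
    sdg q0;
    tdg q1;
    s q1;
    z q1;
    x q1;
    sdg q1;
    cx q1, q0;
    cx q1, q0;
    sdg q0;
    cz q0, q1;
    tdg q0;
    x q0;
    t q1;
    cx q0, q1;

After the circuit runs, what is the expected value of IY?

In the final state, IY has expectation -1.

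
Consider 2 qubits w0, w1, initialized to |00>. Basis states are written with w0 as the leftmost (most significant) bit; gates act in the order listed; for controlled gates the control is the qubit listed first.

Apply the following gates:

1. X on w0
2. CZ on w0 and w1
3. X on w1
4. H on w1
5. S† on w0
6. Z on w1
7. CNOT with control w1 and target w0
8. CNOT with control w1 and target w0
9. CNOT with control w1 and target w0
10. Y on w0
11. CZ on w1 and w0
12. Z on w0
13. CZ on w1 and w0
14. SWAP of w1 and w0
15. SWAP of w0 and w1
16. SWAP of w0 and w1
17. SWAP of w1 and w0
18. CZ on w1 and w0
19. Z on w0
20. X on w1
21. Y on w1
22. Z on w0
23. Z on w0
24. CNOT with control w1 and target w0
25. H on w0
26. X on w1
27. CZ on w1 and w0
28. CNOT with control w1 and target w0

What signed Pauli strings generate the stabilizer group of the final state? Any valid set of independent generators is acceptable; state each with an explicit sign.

One valid set of independent stabilizer generators is +XZ, +ZX (any independent generating set of the same group is equally correct). Key observation: gates 12-19 undo each other exactly, leaving only the rest of the circuit to track.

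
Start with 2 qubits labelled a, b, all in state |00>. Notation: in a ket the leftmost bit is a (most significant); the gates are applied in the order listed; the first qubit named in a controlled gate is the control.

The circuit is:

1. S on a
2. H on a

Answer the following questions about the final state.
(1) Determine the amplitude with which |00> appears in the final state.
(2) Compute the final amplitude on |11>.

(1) The final state's coefficient on |00> equals sqrt(2)/2.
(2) The amplitude on |11> is 0.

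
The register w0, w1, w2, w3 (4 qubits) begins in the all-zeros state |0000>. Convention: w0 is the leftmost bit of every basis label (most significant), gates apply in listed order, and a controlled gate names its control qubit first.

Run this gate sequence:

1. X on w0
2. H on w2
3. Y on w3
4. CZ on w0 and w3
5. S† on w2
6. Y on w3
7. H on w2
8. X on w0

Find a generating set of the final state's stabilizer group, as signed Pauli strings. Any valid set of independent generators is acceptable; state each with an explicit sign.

The stabilizer group can be generated by +IIYI, +ZIII, +IZII, +IIIZ, among other valid generating sets.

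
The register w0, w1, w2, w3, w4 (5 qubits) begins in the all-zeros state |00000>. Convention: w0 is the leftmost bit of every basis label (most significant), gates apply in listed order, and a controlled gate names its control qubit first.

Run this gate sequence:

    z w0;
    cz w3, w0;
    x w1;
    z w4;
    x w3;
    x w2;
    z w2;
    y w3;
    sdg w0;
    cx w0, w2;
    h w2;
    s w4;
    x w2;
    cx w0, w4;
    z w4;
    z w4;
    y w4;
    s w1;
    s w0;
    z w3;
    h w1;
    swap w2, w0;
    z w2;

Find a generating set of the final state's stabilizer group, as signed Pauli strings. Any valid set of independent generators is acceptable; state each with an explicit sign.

The stabilizer group can be generated by -XIIII, -IXIII, +IIZII, +IIIZI, -IIIIZ, among other valid generating sets.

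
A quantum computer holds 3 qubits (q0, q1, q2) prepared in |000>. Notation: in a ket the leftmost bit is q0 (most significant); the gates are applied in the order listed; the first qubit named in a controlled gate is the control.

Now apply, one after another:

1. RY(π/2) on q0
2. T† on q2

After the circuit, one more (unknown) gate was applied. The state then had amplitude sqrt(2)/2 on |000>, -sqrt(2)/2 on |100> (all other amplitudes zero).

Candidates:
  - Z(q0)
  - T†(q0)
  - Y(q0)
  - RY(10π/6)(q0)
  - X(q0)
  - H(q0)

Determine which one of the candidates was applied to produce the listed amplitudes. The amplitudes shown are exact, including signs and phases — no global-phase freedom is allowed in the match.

The unique candidate consistent with the amplitudes is Z(q0).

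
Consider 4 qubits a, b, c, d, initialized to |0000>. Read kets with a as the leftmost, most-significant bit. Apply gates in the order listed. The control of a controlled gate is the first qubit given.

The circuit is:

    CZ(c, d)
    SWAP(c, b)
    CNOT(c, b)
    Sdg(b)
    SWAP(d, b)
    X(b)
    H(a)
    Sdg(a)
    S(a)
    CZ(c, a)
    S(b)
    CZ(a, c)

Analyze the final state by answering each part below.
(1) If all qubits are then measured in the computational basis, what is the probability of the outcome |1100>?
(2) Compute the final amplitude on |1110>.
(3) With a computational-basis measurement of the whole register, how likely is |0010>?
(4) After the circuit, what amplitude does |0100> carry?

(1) A full measurement returns |1100> with probability 1/2.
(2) The final state's coefficient on |1110> equals 0.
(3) Outcome |0010> occurs with probability 0.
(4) The amplitude on |0100> is sqrt(2)*I/2.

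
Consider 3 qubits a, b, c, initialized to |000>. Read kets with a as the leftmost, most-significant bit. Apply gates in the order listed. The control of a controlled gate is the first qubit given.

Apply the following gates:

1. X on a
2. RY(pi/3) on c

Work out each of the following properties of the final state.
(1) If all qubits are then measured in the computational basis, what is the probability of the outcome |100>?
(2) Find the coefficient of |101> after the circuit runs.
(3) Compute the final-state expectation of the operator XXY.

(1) A full measurement returns |100> with probability 3/4.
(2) The final state's coefficient on |101> equals 1/2.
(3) In the final state, XXY has expectation 0.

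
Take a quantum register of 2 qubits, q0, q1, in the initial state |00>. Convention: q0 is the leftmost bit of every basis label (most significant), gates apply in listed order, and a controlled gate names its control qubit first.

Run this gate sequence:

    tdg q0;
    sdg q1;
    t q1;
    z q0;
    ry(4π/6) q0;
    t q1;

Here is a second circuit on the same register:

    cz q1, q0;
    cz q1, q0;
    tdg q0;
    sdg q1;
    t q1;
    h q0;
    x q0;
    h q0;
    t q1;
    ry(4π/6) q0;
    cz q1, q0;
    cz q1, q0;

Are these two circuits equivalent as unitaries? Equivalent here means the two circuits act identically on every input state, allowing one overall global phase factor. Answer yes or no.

Yes, they are equivalent — the unitaries differ by at most a global phase.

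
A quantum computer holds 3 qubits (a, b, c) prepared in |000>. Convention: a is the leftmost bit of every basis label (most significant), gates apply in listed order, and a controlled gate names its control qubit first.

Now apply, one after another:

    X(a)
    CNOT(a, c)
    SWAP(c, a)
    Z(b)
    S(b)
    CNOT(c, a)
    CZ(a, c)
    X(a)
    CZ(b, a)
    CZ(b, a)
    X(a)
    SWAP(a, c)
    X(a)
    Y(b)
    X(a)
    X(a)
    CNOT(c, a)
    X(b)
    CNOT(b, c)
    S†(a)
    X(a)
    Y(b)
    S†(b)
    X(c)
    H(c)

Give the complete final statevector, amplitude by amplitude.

The resulting statevector has amplitude sqrt(2)*I/2 on |110>, -sqrt(2)*I/2 on |111>, and 0 on every other basis state. Key observation: the block from step 8 through step 11 cancels to the identity and can be dropped.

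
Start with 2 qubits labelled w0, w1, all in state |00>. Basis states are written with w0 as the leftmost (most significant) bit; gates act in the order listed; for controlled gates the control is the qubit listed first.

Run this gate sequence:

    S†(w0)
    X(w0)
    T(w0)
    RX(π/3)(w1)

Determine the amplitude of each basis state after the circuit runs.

After the circuit, the state carries amplitude 0 on |00>, 0 on |01>, sqrt(3)*exp(I*pi/4)/2 on |10>, -exp(3*I*pi/4)/2 on |11>.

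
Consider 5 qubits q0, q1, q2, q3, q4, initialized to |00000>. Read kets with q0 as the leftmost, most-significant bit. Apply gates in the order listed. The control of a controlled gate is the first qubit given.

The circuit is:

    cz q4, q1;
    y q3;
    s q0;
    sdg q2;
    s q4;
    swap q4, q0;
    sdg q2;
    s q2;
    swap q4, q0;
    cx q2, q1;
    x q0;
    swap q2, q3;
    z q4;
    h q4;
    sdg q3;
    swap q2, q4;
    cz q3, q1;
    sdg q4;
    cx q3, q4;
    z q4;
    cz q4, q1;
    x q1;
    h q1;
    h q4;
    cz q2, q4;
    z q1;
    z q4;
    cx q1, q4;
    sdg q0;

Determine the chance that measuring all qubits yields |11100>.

A full measurement returns |11100> with probability 1/8. Key observation: steps 6-9 multiply out to the identity, so the circuit reduces to the remaining gates.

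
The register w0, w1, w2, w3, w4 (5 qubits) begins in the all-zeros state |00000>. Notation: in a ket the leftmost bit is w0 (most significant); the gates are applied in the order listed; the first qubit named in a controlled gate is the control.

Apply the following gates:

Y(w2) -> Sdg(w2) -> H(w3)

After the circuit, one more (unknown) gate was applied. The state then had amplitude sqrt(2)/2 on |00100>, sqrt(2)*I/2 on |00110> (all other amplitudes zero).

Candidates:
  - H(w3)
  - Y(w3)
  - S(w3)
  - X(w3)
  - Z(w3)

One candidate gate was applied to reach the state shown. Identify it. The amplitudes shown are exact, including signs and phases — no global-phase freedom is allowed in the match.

It was S(w3) that produced the state shown.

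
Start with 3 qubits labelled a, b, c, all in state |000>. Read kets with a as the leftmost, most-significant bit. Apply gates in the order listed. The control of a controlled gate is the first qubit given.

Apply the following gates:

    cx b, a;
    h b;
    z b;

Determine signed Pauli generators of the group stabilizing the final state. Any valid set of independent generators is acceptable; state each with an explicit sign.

The final state is stabilized by the group generated by -IXI, +ZII, +IIZ; other independent generating sets are equally valid.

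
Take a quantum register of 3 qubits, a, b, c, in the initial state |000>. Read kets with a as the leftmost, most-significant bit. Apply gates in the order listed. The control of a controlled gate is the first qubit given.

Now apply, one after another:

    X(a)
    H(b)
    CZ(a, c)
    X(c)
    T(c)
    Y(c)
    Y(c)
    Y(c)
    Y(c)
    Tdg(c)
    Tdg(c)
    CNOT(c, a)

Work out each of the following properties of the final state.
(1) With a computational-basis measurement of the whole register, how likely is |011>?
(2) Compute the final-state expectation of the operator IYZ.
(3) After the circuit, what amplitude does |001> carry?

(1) A full measurement returns |011> with probability 1/2. Key observation: the block from step 5 through step 10 cancels to the identity and can be dropped.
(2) The observable IYZ averages to 0.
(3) |001> carries amplitude -sqrt(2)*exp(3*I*pi/4)/2 in the final state.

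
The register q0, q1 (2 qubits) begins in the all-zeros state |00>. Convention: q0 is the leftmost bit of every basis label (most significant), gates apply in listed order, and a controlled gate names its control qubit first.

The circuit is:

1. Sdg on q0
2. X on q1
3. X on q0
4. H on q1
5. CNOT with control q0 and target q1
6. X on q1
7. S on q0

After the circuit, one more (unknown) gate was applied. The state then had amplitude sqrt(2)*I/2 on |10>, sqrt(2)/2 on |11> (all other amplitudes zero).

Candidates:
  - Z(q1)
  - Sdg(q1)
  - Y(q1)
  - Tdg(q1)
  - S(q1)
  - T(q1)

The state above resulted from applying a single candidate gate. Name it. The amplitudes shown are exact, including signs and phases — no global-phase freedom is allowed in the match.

The unique candidate consistent with the amplitudes is S(q1).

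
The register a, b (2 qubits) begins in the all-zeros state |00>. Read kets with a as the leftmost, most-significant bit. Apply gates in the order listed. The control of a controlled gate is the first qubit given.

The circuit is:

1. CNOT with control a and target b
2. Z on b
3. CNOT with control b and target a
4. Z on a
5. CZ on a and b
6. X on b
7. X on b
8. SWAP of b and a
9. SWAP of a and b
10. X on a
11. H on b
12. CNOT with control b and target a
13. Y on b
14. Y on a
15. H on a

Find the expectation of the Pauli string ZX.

The observable ZX averages to 1.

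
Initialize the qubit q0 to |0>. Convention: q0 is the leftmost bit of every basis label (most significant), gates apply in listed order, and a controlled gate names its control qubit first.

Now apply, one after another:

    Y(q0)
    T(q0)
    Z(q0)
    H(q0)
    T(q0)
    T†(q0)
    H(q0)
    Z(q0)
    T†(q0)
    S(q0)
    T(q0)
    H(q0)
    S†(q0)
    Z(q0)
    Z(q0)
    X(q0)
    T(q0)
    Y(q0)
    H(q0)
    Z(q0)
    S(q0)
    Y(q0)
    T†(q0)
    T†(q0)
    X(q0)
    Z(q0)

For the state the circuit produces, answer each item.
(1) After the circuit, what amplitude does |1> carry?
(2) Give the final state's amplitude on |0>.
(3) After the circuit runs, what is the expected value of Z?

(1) The final state's coefficient on |1> equals -1/2 - exp(I*pi/4)/2. Key observation: steps 2-9 multiply out to the identity, so the circuit reduces to the remaining gates.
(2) The amplitude on |0> is -1/2 + exp(I*pi/4)/2.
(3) The expectation value of Z is -sqrt(2)/2.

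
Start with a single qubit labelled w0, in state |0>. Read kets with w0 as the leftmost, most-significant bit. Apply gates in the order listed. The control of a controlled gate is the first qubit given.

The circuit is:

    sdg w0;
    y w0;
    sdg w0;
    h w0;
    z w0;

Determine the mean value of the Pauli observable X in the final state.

The observable X averages to 1.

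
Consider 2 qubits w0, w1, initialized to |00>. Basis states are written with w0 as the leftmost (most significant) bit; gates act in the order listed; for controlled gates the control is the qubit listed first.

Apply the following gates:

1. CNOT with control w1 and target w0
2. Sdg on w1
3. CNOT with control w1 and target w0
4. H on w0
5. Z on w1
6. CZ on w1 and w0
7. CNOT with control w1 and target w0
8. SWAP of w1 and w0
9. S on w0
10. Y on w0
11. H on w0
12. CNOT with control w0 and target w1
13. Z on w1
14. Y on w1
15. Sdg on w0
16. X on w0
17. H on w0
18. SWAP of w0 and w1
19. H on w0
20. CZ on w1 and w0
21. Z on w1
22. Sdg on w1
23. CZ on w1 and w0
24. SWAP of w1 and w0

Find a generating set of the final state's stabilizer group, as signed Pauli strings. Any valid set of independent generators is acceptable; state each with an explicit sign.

One valid set of independent stabilizer generators is -XI, +IZ (any independent generating set of the same group is equally correct).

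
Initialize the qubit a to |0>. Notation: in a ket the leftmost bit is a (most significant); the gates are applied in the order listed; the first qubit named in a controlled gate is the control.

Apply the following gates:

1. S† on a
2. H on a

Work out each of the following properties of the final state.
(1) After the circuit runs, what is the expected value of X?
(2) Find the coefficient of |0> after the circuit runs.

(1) The expectation value of X is 1.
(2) The amplitude on |0> is sqrt(2)/2.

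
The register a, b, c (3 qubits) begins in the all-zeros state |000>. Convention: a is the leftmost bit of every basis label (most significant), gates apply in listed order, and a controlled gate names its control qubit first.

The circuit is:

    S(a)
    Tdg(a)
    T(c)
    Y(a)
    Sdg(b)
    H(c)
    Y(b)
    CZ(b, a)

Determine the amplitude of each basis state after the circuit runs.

After the circuit, the state carries amplitude sqrt(2)/2 on |110>, sqrt(2)/2 on |111>, and 0 on every other basis state.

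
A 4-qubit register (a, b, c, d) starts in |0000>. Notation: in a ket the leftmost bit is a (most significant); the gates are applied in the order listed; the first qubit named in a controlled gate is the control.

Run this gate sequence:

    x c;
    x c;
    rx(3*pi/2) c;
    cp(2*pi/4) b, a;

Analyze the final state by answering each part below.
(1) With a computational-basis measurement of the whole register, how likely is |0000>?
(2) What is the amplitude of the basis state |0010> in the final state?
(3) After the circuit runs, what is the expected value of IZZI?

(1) The probability of measuring |0000> is 1/2. Key observation: gates 1-2 undo each other exactly, leaving only the rest of the circuit to track.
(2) The amplitude on |0010> is -sqrt(2)*I/2.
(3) In the final state, IZZI has expectation 0.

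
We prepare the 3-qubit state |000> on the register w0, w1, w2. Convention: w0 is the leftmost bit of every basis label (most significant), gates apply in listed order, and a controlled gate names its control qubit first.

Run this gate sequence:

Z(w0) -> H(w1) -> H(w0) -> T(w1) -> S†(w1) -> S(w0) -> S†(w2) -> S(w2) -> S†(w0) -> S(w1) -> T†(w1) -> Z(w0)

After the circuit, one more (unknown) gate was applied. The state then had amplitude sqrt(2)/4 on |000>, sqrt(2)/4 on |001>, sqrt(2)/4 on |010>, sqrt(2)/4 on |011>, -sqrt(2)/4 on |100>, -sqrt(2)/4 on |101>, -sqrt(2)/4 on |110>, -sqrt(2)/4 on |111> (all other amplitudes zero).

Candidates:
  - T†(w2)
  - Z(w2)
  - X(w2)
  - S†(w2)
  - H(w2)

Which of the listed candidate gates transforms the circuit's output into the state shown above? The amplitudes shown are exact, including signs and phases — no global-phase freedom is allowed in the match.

The unique candidate consistent with the amplitudes is H(w2).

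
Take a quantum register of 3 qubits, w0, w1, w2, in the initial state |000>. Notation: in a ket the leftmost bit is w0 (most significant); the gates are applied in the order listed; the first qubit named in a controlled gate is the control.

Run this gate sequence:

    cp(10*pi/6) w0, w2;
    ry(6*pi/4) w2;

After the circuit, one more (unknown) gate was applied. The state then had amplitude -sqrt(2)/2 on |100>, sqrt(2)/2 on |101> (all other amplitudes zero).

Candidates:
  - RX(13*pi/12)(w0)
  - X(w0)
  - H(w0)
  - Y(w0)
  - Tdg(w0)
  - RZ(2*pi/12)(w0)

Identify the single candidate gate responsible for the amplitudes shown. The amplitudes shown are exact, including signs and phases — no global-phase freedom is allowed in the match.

It was X(w0) that produced the state shown.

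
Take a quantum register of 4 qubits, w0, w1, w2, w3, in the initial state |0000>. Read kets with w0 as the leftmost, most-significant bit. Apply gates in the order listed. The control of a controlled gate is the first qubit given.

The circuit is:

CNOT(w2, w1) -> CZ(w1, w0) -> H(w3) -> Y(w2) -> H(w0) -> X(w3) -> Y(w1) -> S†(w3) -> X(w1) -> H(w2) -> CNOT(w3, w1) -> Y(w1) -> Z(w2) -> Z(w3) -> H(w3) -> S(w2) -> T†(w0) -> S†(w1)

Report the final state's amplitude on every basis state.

The final amplitudes are -1/4 on |0000>, 1/4 on |0001>, -I/4 on |0010>, I/4 on |0011>, -1/4 on |0100>, -1/4 on |0101>, -I/4 on |0110>, -I/4 on |0111>, exp(3*I*pi/4)/4 on |1000>, -exp(3*I*pi/4)/4 on |1001>, -exp(I*pi/4)/4 on |1010>, exp(I*pi/4)/4 on |1011>, exp(3*I*pi/4)/4 on |1100>, exp(3*I*pi/4)/4 on |1101>, -exp(I*pi/4)/4 on |1110>, -exp(I*pi/4)/4 on |1111>.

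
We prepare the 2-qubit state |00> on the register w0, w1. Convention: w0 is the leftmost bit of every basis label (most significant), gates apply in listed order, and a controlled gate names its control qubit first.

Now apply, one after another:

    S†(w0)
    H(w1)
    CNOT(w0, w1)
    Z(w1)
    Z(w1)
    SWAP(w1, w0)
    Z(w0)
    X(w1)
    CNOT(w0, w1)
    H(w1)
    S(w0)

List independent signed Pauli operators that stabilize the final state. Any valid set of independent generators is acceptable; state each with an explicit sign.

The stabilizer group can be generated by -YZ, -ZX, among other valid generating sets.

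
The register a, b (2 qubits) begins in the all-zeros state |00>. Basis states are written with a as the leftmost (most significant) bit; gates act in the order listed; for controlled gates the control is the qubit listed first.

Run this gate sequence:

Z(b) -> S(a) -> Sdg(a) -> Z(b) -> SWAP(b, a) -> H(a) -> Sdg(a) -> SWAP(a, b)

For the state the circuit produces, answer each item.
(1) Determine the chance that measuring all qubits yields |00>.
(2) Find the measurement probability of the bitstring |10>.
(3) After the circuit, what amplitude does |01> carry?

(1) A full measurement returns |00> with probability 1/2. Key observation: the block from step 1 through step 4 cancels to the identity and can be dropped.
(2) Outcome |10> occurs with probability 0.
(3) |01> carries amplitude -sqrt(2)*I/2 in the final state.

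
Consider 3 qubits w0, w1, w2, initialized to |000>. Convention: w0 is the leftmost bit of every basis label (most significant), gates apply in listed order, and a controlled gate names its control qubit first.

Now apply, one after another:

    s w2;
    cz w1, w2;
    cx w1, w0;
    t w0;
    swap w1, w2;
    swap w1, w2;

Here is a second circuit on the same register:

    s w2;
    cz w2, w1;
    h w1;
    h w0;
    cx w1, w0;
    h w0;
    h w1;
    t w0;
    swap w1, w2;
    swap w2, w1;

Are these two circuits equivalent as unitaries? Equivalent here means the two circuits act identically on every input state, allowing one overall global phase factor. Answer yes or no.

No: there is an input state on which the two circuits produce genuinely different outputs (not merely differing by a phase).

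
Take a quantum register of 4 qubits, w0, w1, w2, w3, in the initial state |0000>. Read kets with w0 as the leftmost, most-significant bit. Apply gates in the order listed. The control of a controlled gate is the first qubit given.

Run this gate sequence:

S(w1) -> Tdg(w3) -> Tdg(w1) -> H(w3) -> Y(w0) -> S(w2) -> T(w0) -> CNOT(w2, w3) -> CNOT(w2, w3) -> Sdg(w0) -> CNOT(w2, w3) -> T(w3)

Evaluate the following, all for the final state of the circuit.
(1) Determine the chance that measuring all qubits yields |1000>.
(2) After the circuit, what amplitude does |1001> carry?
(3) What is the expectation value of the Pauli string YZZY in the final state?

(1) A full measurement returns |1000> with probability 1/2.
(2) |1001> carries amplitude sqrt(2)*I/2 in the final state.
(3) The expectation value of YZZY is 0.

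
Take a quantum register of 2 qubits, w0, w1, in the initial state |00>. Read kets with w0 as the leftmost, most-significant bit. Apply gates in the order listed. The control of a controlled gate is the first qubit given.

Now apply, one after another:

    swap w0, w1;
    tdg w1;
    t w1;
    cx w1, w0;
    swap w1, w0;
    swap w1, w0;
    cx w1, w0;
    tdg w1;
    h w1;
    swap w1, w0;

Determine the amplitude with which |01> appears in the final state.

The final state's coefficient on |01> equals 0. Key observation: gates 3-8 undo each other exactly, leaving only the rest of the circuit to track.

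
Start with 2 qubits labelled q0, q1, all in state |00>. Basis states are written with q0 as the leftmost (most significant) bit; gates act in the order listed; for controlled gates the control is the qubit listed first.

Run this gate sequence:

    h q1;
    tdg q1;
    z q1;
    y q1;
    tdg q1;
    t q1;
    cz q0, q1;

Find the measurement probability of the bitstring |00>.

The probability of measuring |00> is 1/2.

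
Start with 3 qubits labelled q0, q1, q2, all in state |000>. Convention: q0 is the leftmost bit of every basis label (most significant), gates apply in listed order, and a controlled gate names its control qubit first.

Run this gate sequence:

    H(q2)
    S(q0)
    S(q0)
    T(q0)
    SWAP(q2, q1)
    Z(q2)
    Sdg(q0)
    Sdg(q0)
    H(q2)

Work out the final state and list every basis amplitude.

The final amplitudes are 1/2 on |000>, 1/2 on |001>, 1/2 on |010>, 1/2 on |011>, 0 on |100>, 0 on |101>, 0 on |110>, 0 on |111>.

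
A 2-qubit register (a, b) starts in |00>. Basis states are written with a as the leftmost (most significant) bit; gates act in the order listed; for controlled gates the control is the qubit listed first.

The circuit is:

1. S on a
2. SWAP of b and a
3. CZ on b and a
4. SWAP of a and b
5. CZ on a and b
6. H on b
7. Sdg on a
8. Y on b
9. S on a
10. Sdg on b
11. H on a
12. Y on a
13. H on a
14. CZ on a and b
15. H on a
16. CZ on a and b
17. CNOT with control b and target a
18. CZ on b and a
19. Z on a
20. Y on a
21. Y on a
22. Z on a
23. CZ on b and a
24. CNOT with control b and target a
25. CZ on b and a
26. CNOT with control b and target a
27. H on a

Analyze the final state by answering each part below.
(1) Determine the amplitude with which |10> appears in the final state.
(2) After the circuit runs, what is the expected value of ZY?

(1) |10> carries amplitude -sqrt(2)/2 in the final state. Key observation: steps 17-24 multiply out to the identity, so the circuit reduces to the remaining gates.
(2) In the final state, ZY has expectation -1.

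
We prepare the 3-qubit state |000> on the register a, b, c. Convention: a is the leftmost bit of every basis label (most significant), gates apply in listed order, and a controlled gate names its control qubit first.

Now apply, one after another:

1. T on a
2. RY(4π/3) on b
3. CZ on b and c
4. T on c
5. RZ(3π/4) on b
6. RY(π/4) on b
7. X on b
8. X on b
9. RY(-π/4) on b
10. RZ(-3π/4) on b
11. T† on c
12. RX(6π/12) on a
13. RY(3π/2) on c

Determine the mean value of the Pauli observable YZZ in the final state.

The expectation value of YZZ is 0. Key observation: gates 4-11 undo each other exactly, leaving only the rest of the circuit to track.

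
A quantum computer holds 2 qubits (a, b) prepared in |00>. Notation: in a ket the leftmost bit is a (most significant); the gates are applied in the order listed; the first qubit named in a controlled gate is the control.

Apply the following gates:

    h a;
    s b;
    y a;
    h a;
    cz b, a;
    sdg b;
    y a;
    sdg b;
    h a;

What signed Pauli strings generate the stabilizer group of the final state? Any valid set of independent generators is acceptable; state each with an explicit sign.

The final state is stabilized by the group generated by +XI, +IZ; other independent generating sets are equally valid.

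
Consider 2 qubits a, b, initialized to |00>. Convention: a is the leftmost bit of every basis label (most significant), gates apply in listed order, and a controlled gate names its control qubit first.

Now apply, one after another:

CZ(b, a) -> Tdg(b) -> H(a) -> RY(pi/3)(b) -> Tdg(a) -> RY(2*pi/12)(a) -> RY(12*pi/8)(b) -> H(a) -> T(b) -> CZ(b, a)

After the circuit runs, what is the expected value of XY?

The observable XY averages to 1/4.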